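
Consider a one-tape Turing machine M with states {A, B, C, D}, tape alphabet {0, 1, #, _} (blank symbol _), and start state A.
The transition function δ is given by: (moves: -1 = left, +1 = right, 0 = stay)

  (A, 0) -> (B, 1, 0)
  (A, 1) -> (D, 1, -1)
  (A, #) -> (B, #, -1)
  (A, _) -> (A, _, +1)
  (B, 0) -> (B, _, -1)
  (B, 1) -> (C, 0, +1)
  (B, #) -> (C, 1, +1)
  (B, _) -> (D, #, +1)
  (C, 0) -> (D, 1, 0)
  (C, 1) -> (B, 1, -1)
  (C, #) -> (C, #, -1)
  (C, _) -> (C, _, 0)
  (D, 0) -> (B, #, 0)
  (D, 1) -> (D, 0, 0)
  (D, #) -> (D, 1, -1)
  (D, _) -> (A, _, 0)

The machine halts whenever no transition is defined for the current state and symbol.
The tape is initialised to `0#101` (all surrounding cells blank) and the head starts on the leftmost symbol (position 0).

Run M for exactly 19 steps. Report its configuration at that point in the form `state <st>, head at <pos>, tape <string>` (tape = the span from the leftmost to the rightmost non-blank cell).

state B, head at -1, tape 01#101

state=A head=0 tape=_[0]#101   (A,0)→(B,1,0)
state=B head=0 tape=_[1]#101   (B,1)→(C,0,+1)
state=C head=1 tape=_0[#]101   (C,#)→(C,#,-1)
state=C head=0 tape=_[0]#101   (C,0)→(D,1,0)
state=D head=0 tape=_[1]#101   (D,1)→(D,0,0)
state=D head=0 tape=_[0]#101   (D,0)→(B,#,0)
state=B head=0 tape=_[#]#101   (B,#)→(C,1,+1)
state=C head=1 tape=_1[#]101   (C,#)→(C,#,-1)
state=C head=0 tape=_[1]#101   (C,1)→(B,1,-1)
state=B head=-1 tape=[_]1#101   (B,_)→(D,#,+1)
state=D head=0 tape=#[1]#101   (D,1)→(D,0,0)
state=D head=0 tape=#[0]#101   (D,0)→(B,#,0)
state=B head=0 tape=#[#]#101   (B,#)→(C,1,+1)
state=C head=1 tape=#1[#]101   (C,#)→(C,#,-1)
state=C head=0 tape=#[1]#101   (C,1)→(B,1,-1)
state=B head=-1 tape=[#]1#101   (B,#)→(C,1,+1)
state=C head=0 tape=1[1]#101   (C,1)→(B,1,-1)
state=B head=-1 tape=[1]1#101   (B,1)→(C,0,+1)
state=C head=0 tape=0[1]#101   (C,1)→(B,1,-1)
state=B head=-1 tape=[0]1#101
After 19 steps: state B, head at -1, tape 01#101.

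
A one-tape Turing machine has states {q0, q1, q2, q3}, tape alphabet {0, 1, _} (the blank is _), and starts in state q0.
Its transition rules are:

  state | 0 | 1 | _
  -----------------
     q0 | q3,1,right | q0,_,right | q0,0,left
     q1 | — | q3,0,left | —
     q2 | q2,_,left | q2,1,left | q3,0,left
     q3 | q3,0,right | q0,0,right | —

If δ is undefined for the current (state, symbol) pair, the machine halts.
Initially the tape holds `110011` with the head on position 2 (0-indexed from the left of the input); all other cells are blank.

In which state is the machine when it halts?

q3

state=q0 head=2 tape=11[0]011__   (q0,0)→(q3,1,right)
state=q3 head=3 tape=111[0]11__   (q3,0)→(q3,0,right)
state=q3 head=4 tape=1110[1]1__   (q3,1)→(q0,0,right)
state=q0 head=5 tape=11100[1]__   (q0,1)→(q0,_,right)
state=q0 head=6 tape=11100_[_]_   (q0,_)→(q0,0,left)
state=q0 head=5 tape=11100[_]0_   (q0,_)→(q0,0,left)
state=q0 head=4 tape=1110[0]00_   (q0,0)→(q3,1,right)
state=q3 head=5 tape=11101[0]0_   (q3,0)→(q3,0,right)
state=q3 head=6 tape=111010[0]_   (q3,0)→(q3,0,right)
state=q3 head=7 tape=1110100[_]
No transition is defined for (q3, _); M halts in state q3.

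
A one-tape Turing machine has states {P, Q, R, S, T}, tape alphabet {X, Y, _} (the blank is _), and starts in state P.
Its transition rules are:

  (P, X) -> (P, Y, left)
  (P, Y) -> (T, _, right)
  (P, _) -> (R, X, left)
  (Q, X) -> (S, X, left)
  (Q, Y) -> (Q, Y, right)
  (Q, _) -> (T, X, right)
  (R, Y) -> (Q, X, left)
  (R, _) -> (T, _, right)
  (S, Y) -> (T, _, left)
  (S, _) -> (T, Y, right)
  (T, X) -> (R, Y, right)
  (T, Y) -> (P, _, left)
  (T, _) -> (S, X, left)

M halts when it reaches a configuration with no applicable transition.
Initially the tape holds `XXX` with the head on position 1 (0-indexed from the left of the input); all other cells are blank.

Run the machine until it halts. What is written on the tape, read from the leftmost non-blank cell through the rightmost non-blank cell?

state=P head=1 tape=_____X[X]X   (P,X)→(P,Y,left)
state=P head=0 tape=_____[X]YX   (P,X)→(P,Y,left)
state=P head=-1 tape=____[_]YYX   (P,_)→(R,X,left)
state=R head=-2 tape=___[_]XYYX   (R,_)→(T,_,right)
state=T head=-1 tape=____[X]YYX   (T,X)→(R,Y,right)
state=R head=0 tape=____Y[Y]YX   (R,Y)→(Q,X,left)
state=Q head=-1 tape=____[Y]XYX   (Q,Y)→(Q,Y,right)
state=Q head=0 tape=____Y[X]YX   (Q,X)→(S,X,left)
state=S head=-1 tape=____[Y]XYX   (S,Y)→(T,_,left)
state=T head=-2 tape=___[_]_XYX   (T,_)→(S,X,left)
state=S head=-3 tape=__[_]X_XYX   (S,_)→(T,Y,right)
state=T head=-2 tape=__Y[X]_XYX   (T,X)→(R,Y,right)
state=R head=-1 tape=__YY[_]XYX   (R,_)→(T,_,right)
state=T head=0 tape=__YY_[X]YX   (T,X)→(R,Y,right)
state=R head=1 tape=__YY_Y[Y]X   (R,Y)→(Q,X,left)
state=Q head=0 tape=__YY_[Y]XX   (Q,Y)→(Q,Y,right)
state=Q head=1 tape=__YY_Y[X]X   (Q,X)→(S,X,left)
state=S head=0 tape=__YY_[Y]XX   (S,Y)→(T,_,left)
state=T head=-1 tape=__YY[_]_XX   (T,_)→(S,X,left)
state=S head=-2 tape=__Y[Y]X_XX   (S,Y)→(T,_,left)
state=T head=-3 tape=__[Y]_X_XX   (T,Y)→(P,_,left)
state=P head=-4 tape=_[_]__X_XX   (P,_)→(R,X,left)
state=R head=-5 tape=[_]X__X_XX   (R,_)→(T,_,right)
state=T head=-4 tape=_[X]__X_XX   (T,X)→(R,Y,right)
state=R head=-3 tape=_Y[_]_X_XX   (R,_)→(T,_,right)
state=T head=-2 tape=_Y_[_]X_XX   (T,_)→(S,X,left)
state=S head=-3 tape=_Y[_]XX_XX   (S,_)→(T,Y,right)
state=T head=-2 tape=_YY[X]X_XX   (T,X)→(R,Y,right)
state=R head=-1 tape=_YYY[X]_XX
The non-blank tape span at halt is YYYX_XX.

YYYX_XX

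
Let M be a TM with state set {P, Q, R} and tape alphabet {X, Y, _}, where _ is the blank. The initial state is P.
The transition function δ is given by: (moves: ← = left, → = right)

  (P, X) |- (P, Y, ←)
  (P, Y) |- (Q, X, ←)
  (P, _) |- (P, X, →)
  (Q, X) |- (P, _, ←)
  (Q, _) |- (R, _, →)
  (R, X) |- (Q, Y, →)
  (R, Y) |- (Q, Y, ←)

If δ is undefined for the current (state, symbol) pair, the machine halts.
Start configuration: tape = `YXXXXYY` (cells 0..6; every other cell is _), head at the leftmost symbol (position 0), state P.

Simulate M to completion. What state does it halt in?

P | _[Y]XXXXYY   read Y → write X, move ←, go to Q
Q | [_]XXXXXYY   read _ → write _, move →, go to R
R | _[X]XXXXYY   read X → write Y, move →, go to Q
Q | _Y[X]XXXYY   read X → write _, move ←, go to P
P | _[Y]_XXXYY   read Y → write X, move ←, go to Q
Q | [_]X_XXXYY   read _ → write _, move →, go to R
R | _[X]_XXXYY   read X → write Y, move →, go to Q
Q | _Y[_]XXXYY   read _ → write _, move →, go to R
R | _Y_[X]XXYY   read X → write Y, move →, go to Q
Q | _Y_Y[X]XYY   read X → write _, move ←, go to P
P | _Y_[Y]_XYY   read Y → write X, move ←, go to Q
Q | _Y[_]X_XYY   read _ → write _, move →, go to R
R | _Y_[X]_XYY   read X → write Y, move →, go to Q
Q | _Y_Y[_]XYY   read _ → write _, move →, go to R
R | _Y_Y_[X]YY   read X → write Y, move →, go to Q
Q | _Y_Y_Y[Y]Y
No transition is defined for (Q, Y); M halts in state Q.

Q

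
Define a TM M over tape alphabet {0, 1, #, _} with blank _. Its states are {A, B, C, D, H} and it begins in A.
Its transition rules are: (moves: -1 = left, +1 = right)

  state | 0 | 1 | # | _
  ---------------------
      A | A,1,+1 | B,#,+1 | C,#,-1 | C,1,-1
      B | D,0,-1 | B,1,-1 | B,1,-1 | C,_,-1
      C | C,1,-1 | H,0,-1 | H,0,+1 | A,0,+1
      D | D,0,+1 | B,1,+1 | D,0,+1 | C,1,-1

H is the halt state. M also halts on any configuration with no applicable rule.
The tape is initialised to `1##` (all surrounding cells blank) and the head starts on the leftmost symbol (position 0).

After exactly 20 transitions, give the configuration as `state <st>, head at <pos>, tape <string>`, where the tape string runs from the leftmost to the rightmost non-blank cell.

state B, head at -2, tape 0001111#

state=A head=0 tape=_____[1]##   (A,1)→(B,#,+1)
state=B head=1 tape=_____#[#]#   (B,#)→(B,1,-1)
state=B head=0 tape=_____[#]1#   (B,#)→(B,1,-1)
state=B head=-1 tape=____[_]11#   (B,_)→(C,_,-1)
state=C head=-2 tape=___[_]_11#   (C,_)→(A,0,+1)
state=A head=-1 tape=___0[_]11#   (A,_)→(C,1,-1)
state=C head=-2 tape=___[0]111#   (C,0)→(C,1,-1)
state=C head=-3 tape=__[_]1111#   (C,_)→(A,0,+1)
state=A head=-2 tape=__0[1]111#   (A,1)→(B,#,+1)
state=B head=-1 tape=__0#[1]11#   (B,1)→(B,1,-1)
state=B head=-2 tape=__0[#]111#   (B,#)→(B,1,-1)
state=B head=-3 tape=__[0]1111#   (B,0)→(D,0,-1)
state=D head=-4 tape=_[_]01111#   (D,_)→(C,1,-1)
state=C head=-5 tape=[_]101111#   (C,_)→(A,0,+1)
state=A head=-4 tape=0[1]01111#   (A,1)→(B,#,+1)
state=B head=-3 tape=0#[0]1111#   (B,0)→(D,0,-1)
state=D head=-4 tape=0[#]01111#   (D,#)→(D,0,+1)
state=D head=-3 tape=00[0]1111#   (D,0)→(D,0,+1)
state=D head=-2 tape=000[1]111#   (D,1)→(B,1,+1)
state=B head=-1 tape=0001[1]11#   (B,1)→(B,1,-1)
state=B head=-2 tape=000[1]111#
After 20 steps: state B, head at -2, tape 0001111#.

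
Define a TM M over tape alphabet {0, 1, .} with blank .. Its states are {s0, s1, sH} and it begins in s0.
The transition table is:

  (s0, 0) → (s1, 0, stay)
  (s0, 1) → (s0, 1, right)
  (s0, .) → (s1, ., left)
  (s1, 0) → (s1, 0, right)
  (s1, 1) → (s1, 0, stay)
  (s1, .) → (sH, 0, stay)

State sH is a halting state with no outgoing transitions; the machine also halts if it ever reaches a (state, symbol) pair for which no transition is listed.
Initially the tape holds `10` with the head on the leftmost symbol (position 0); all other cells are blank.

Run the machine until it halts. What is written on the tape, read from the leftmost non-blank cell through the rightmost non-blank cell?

state=s0 head=0 tape=[1]0.   (s0,1)→(s0,1,right)
state=s0 head=1 tape=1[0].   (s0,0)→(s1,0,stay)
state=s1 head=1 tape=1[0].   (s1,0)→(s1,0,right)
state=s1 head=2 tape=10[.]   (s1,.)→(sH,0,stay)
state=sH head=2 tape=10[0]
The non-blank tape span at halt is 100.

100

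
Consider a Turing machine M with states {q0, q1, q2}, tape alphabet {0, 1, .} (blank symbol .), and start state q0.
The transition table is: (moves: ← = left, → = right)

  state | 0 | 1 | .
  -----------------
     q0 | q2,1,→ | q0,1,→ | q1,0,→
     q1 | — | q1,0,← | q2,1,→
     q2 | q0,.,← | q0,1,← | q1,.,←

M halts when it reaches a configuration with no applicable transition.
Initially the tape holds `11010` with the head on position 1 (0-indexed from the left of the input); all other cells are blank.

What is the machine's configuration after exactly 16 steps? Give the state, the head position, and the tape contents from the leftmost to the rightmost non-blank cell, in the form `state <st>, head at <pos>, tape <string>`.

state=q0 head=1 tape=.1[1]010.   (q0,1)→(q0,1,→)
state=q0 head=2 tape=.11[0]10.   (q0,0)→(q2,1,→)
state=q2 head=3 tape=.111[1]0.   (q2,1)→(q0,1,←)
state=q0 head=2 tape=.11[1]10.   (q0,1)→(q0,1,→)
state=q0 head=3 tape=.111[1]0.   (q0,1)→(q0,1,→)
state=q0 head=4 tape=.1111[0].   (q0,0)→(q2,1,→)
state=q2 head=5 tape=.11111[.]   (q2,.)→(q1,.,←)
state=q1 head=4 tape=.1111[1].   (q1,1)→(q1,0,←)
state=q1 head=3 tape=.111[1]0.   (q1,1)→(q1,0,←)
state=q1 head=2 tape=.11[1]00.   (q1,1)→(q1,0,←)
state=q1 head=1 tape=.1[1]000.   (q1,1)→(q1,0,←)
state=q1 head=0 tape=.[1]0000.   (q1,1)→(q1,0,←)
state=q1 head=-1 tape=[.]00000.   (q1,.)→(q2,1,→)
state=q2 head=0 tape=1[0]0000.   (q2,0)→(q0,.,←)
state=q0 head=-1 tape=[1].0000.   (q0,1)→(q0,1,→)
state=q0 head=0 tape=1[.]0000.   (q0,.)→(q1,0,→)
state=q1 head=1 tape=10[0]000.
After 16 steps: state q1, head at 1, tape 100000.

state q1, head at 1, tape 100000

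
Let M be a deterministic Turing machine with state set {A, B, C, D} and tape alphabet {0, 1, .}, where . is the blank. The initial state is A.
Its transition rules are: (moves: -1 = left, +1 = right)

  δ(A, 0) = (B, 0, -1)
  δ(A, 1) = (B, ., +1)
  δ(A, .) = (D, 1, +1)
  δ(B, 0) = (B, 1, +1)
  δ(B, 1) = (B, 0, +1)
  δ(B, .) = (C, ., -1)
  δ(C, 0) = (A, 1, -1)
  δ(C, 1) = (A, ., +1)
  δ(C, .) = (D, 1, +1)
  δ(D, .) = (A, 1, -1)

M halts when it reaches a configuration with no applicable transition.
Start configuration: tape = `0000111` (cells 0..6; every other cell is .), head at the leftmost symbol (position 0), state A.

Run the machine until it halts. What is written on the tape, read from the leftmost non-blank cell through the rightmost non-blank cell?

01111111

state=A head=0 tape=..[0]000111.   (A,0)→(B,0,-1)
state=B head=-1 tape=.[.]0000111.   (B,.)→(C,.,-1)
state=C head=-2 tape=[.].0000111.   (C,.)→(D,1,+1)
state=D head=-1 tape=1[.]0000111.   (D,.)→(A,1,-1)
state=A head=-2 tape=[1]10000111.   (A,1)→(B,.,+1)
state=B head=-1 tape=.[1]0000111.   (B,1)→(B,0,+1)
state=B head=0 tape=.0[0]000111.   (B,0)→(B,1,+1)
state=B head=1 tape=.01[0]00111.   (B,0)→(B,1,+1)
state=B head=2 tape=.011[0]0111.   (B,0)→(B,1,+1)
state=B head=3 tape=.0111[0]111.   (B,0)→(B,1,+1)
state=B head=4 tape=.01111[1]11.   (B,1)→(B,0,+1)
state=B head=5 tape=.011110[1]1.   (B,1)→(B,0,+1)
state=B head=6 tape=.0111100[1].   (B,1)→(B,0,+1)
state=B head=7 tape=.01111000[.]   (B,.)→(C,.,-1)
state=C head=6 tape=.0111100[0].   (C,0)→(A,1,-1)
state=A head=5 tape=.011110[0]1.   (A,0)→(B,0,-1)
state=B head=4 tape=.01111[0]01.   (B,0)→(B,1,+1)
state=B head=5 tape=.011111[0]1.   (B,0)→(B,1,+1)
state=B head=6 tape=.0111111[1].   (B,1)→(B,0,+1)
state=B head=7 tape=.01111110[.]   (B,.)→(C,.,-1)
state=C head=6 tape=.0111111[0].   (C,0)→(A,1,-1)
state=A head=5 tape=.011111[1]1.   (A,1)→(B,.,+1)
state=B head=6 tape=.011111.[1].   (B,1)→(B,0,+1)
state=B head=7 tape=.011111.0[.]   (B,.)→(C,.,-1)
state=C head=6 tape=.011111.[0].   (C,0)→(A,1,-1)
state=A head=5 tape=.011111[.]1.   (A,.)→(D,1,+1)
state=D head=6 tape=.0111111[1].
The non-blank tape span at halt is 01111111.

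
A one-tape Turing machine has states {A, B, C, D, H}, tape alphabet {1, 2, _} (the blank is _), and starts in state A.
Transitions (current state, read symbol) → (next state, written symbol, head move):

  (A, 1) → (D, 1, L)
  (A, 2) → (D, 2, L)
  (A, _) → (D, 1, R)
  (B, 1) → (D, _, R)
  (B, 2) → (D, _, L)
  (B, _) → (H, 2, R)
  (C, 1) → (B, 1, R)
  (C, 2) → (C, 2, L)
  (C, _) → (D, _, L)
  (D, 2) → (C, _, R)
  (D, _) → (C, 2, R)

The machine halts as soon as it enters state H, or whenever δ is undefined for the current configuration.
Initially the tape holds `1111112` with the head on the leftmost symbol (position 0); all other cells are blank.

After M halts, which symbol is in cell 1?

_

A | _[1]111112   read 1 → write 1, move L, go to D
D | [_]1111112   read _ → write 2, move R, go to C
C | 2[1]111112   read 1 → write 1, move R, go to B
B | 21[1]11112   read 1 → write _, move R, go to D
D | 21_[1]1112
Cell 1 holds _ when M halts.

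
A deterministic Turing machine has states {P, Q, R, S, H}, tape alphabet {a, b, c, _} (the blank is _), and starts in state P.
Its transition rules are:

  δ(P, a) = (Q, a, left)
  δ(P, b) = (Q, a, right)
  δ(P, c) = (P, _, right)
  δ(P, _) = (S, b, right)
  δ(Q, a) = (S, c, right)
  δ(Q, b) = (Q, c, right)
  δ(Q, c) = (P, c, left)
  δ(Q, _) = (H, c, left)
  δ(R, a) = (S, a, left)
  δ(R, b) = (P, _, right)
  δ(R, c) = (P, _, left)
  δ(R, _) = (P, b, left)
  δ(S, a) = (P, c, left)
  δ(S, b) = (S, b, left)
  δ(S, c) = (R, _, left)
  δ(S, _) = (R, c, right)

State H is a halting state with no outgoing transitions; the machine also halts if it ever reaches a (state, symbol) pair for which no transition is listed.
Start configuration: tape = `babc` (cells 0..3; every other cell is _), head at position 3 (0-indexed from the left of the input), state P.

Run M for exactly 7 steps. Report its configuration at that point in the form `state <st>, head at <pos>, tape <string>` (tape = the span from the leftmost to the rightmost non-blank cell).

state=P head=3 tape=bab[c]____   (P,c)→(P,_,right)
state=P head=4 tape=bab_[_]___   (P,_)→(S,b,right)
state=S head=5 tape=bab_b[_]__   (S,_)→(R,c,right)
state=R head=6 tape=bab_bc[_]_   (R,_)→(P,b,left)
state=P head=5 tape=bab_b[c]b_   (P,c)→(P,_,right)
state=P head=6 tape=bab_b_[b]_   (P,b)→(Q,a,right)
state=Q head=7 tape=bab_b_a[_]   (Q,_)→(H,c,left)
state=H head=6 tape=bab_b_[a]c
After 7 steps: state H, head at 6, tape bab_b_ac.

state H, head at 6, tape bab_b_ac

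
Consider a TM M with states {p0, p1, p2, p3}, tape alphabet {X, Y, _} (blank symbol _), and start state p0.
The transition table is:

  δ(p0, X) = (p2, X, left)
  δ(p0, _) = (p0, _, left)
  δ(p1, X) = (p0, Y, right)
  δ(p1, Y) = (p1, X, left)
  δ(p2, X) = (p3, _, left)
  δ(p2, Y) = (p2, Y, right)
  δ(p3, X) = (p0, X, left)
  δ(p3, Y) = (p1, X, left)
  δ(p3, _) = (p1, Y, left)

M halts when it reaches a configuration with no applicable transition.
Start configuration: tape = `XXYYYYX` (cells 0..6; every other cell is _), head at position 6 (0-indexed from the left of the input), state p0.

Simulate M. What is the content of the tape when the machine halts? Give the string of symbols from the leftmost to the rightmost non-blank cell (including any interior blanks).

X__XXX

p0 | _XXYYYY[X]   read X → write X, move left, go to p2
p2 | _XXYYY[Y]X   read Y → write Y, move right, go to p2
p2 | _XXYYYY[X]   read X → write _, move left, go to p3
p3 | _XXYYY[Y]_   read Y → write X, move left, go to p1
p1 | _XXYY[Y]X_   read Y → write X, move left, go to p1
p1 | _XXY[Y]XX_   read Y → write X, move left, go to p1
p1 | _XX[Y]XXX_   read Y → write X, move left, go to p1
p1 | _X[X]XXXX_   read X → write Y, move right, go to p0
p0 | _XY[X]XXX_   read X → write X, move left, go to p2
p2 | _X[Y]XXXX_   read Y → write Y, move right, go to p2
p2 | _XY[X]XXX_   read X → write _, move left, go to p3
p3 | _X[Y]_XXX_   read Y → write X, move left, go to p1
p1 | _[X]X_XXX_   read X → write Y, move right, go to p0
p0 | _Y[X]_XXX_   read X → write X, move left, go to p2
p2 | _[Y]X_XXX_   read Y → write Y, move right, go to p2
p2 | _Y[X]_XXX_   read X → write _, move left, go to p3
p3 | _[Y]__XXX_   read Y → write X, move left, go to p1
p1 | [_]X__XXX_
The non-blank tape span at halt is X__XXX.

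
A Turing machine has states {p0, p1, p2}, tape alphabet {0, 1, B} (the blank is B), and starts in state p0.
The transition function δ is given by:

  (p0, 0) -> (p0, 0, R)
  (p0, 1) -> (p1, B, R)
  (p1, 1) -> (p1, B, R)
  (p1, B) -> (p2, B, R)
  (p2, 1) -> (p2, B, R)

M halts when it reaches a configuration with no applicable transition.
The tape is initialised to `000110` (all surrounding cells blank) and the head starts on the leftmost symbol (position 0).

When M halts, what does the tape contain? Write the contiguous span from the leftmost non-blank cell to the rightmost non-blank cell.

state=p0 head=0 tape=[0]00110   (p0,0)→(p0,0,R)
state=p0 head=1 tape=0[0]0110   (p0,0)→(p0,0,R)
state=p0 head=2 tape=00[0]110   (p0,0)→(p0,0,R)
state=p0 head=3 tape=000[1]10   (p0,1)→(p1,B,R)
state=p1 head=4 tape=000B[1]0   (p1,1)→(p1,B,R)
state=p1 head=5 tape=000BB[0]
The non-blank tape span at halt is 000BB0.

000BB0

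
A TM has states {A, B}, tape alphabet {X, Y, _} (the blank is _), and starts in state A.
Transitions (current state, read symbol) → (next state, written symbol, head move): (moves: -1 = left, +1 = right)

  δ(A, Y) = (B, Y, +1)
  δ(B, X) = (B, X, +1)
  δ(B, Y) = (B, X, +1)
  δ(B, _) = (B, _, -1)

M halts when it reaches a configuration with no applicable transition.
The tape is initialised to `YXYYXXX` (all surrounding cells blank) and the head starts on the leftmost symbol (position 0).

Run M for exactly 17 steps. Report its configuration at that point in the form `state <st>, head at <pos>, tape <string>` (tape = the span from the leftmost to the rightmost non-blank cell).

state B, head at 7, tape YXXXXXX

A | [Y]XYYXXX_   read Y → write Y, move +1, go to B
B | Y[X]YYXXX_   read X → write X, move +1, go to B
B | YX[Y]YXXX_   read Y → write X, move +1, go to B
B | YXX[Y]XXX_   read Y → write X, move +1, go to B
B | YXXX[X]XX_   read X → write X, move +1, go to B
B | YXXXX[X]X_   read X → write X, move +1, go to B
B | YXXXXX[X]_   read X → write X, move +1, go to B
B | YXXXXXX[_]   read _ → write _, move -1, go to B
B | YXXXXX[X]_   read X → write X, move +1, go to B
B | YXXXXXX[_]   read _ → write _, move -1, go to B
B | YXXXXX[X]_   read X → write X, move +1, go to B
B | YXXXXXX[_]   read _ → write _, move -1, go to B
B | YXXXXX[X]_   read X → write X, move +1, go to B
B | YXXXXXX[_]   read _ → write _, move -1, go to B
B | YXXXXX[X]_   read X → write X, move +1, go to B
B | YXXXXXX[_]   read _ → write _, move -1, go to B
B | YXXXXX[X]_   read X → write X, move +1, go to B
B | YXXXXXX[_]
After 17 steps: state B, head at 7, tape YXXXXXX.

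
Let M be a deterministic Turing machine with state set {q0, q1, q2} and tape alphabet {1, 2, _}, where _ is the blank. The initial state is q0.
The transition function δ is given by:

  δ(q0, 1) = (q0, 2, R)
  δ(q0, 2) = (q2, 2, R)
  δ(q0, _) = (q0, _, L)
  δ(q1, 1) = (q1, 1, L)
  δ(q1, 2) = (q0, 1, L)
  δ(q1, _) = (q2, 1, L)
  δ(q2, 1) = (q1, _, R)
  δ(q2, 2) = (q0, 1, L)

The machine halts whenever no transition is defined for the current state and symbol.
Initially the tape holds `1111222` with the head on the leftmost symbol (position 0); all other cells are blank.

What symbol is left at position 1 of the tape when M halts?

q0 | [1]111222   read 1 → write 2, move R, go to q0
q0 | 2[1]11222   read 1 → write 2, move R, go to q0
q0 | 22[1]1222   read 1 → write 2, move R, go to q0
q0 | 222[1]222   read 1 → write 2, move R, go to q0
q0 | 2222[2]22   read 2 → write 2, move R, go to q2
q2 | 22222[2]2   read 2 → write 1, move L, go to q0
q0 | 2222[2]12   read 2 → write 2, move R, go to q2
q2 | 22222[1]2   read 1 → write _, move R, go to q1
q1 | 22222_[2]   read 2 → write 1, move L, go to q0
q0 | 22222[_]1   read _ → write _, move L, go to q0
q0 | 2222[2]_1   read 2 → write 2, move R, go to q2
q2 | 22222[_]1
Cell 1 holds 2 when M halts.

2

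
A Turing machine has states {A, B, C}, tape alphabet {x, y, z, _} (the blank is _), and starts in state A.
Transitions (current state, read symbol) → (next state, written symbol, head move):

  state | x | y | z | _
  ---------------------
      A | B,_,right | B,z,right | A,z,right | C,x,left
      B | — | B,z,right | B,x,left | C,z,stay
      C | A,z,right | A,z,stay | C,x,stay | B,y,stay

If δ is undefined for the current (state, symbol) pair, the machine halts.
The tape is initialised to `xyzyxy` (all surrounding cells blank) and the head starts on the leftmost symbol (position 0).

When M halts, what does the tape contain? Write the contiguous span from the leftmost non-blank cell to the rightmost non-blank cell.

state=A head=0 tape=[x]yzyxy   (A,x)→(B,_,right)
state=B head=1 tape=_[y]zyxy   (B,y)→(B,z,right)
state=B head=2 tape=_z[z]yxy   (B,z)→(B,x,left)
state=B head=1 tape=_[z]xyxy   (B,z)→(B,x,left)
state=B head=0 tape=[_]xxyxy   (B,_)→(C,z,stay)
state=C head=0 tape=[z]xxyxy   (C,z)→(C,x,stay)
state=C head=0 tape=[x]xxyxy   (C,x)→(A,z,right)
state=A head=1 tape=z[x]xyxy   (A,x)→(B,_,right)
state=B head=2 tape=z_[x]yxy
The non-blank tape span at halt is z_xyxy.

z_xyxy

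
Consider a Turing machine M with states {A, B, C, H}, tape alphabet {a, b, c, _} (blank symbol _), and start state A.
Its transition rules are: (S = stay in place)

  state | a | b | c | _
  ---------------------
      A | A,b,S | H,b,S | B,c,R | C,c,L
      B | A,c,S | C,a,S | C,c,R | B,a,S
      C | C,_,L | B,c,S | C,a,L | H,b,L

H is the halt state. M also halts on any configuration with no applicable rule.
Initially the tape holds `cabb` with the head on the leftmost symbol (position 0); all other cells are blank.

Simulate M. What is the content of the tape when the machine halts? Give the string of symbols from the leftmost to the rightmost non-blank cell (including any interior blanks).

baa_b

state=A head=0 tape=__[c]abb   (A,c)→(B,c,R)
state=B head=1 tape=__c[a]bb   (B,a)→(A,c,S)
state=A head=1 tape=__c[c]bb   (A,c)→(B,c,R)
state=B head=2 tape=__cc[b]b   (B,b)→(C,a,S)
state=C head=2 tape=__cc[a]b   (C,a)→(C,_,L)
state=C head=1 tape=__c[c]_b   (C,c)→(C,a,L)
state=C head=0 tape=__[c]a_b   (C,c)→(C,a,L)
state=C head=-1 tape=_[_]aa_b   (C,_)→(H,b,L)
state=H head=-2 tape=[_]baa_b
The non-blank tape span at halt is baa_b.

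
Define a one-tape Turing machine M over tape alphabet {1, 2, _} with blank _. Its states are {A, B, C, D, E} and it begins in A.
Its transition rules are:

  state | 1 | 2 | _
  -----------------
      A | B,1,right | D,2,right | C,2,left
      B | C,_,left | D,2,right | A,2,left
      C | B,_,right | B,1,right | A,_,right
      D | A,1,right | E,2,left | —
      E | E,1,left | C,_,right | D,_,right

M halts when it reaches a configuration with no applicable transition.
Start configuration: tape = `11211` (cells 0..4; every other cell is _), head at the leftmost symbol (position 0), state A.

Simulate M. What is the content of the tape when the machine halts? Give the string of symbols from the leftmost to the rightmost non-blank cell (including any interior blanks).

state=A head=0 tape=_[1]1211__   (A,1)→(B,1,right)
state=B head=1 tape=_1[1]211__   (B,1)→(C,_,left)
state=C head=0 tape=_[1]_211__   (C,1)→(B,_,right)
state=B head=1 tape=__[_]211__   (B,_)→(A,2,left)
state=A head=0 tape=_[_]2211__   (A,_)→(C,2,left)
state=C head=-1 tape=[_]22211__   (C,_)→(A,_,right)
state=A head=0 tape=_[2]2211__   (A,2)→(D,2,right)
state=D head=1 tape=_2[2]211__   (D,2)→(E,2,left)
state=E head=0 tape=_[2]2211__   (E,2)→(C,_,right)
state=C head=1 tape=__[2]211__   (C,2)→(B,1,right)
state=B head=2 tape=__1[2]11__   (B,2)→(D,2,right)
state=D head=3 tape=__12[1]1__   (D,1)→(A,1,right)
state=A head=4 tape=__121[1]__   (A,1)→(B,1,right)
state=B head=5 tape=__1211[_]_   (B,_)→(A,2,left)
state=A head=4 tape=__121[1]2_   (A,1)→(B,1,right)
state=B head=5 tape=__1211[2]_   (B,2)→(D,2,right)
state=D head=6 tape=__12112[_]
The non-blank tape span at halt is 12112.

12112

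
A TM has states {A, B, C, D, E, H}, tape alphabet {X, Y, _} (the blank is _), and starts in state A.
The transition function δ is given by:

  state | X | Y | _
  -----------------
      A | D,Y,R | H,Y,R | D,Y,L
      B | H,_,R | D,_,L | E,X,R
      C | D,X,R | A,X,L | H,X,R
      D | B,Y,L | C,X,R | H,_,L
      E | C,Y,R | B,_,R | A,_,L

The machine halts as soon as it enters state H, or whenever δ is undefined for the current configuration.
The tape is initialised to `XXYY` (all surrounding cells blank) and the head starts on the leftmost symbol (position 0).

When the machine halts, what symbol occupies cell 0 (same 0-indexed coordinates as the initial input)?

_

A | __[X]XYY   read X → write Y, move R, go to D
D | __Y[X]YY   read X → write Y, move L, go to B
B | __[Y]YYY   read Y → write _, move L, go to D
D | _[_]_YYY   read _ → write _, move L, go to H
H | [_]__YYY
Cell 0 holds _ when M halts.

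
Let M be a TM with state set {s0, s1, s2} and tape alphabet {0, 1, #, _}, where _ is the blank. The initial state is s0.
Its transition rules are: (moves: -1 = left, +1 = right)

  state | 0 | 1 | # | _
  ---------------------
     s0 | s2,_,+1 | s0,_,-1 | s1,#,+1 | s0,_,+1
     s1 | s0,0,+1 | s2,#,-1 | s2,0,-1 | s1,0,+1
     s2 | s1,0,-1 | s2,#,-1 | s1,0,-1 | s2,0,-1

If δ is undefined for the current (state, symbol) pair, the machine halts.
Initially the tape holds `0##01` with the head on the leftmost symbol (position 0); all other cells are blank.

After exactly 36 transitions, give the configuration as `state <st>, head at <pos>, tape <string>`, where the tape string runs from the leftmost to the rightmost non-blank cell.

state=s0 head=0 tape=[0]##01___   (s0,0)→(s2,_,+1)
state=s2 head=1 tape=_[#]#01___   (s2,#)→(s1,0,-1)
state=s1 head=0 tape=[_]0#01___   (s1,_)→(s1,0,+1)
state=s1 head=1 tape=0[0]#01___   (s1,0)→(s0,0,+1)
state=s0 head=2 tape=00[#]01___   (s0,#)→(s1,#,+1)
state=s1 head=3 tape=00#[0]1___   (s1,0)→(s0,0,+1)
state=s0 head=4 tape=00#0[1]___   (s0,1)→(s0,_,-1)
state=s0 head=3 tape=00#[0]____   (s0,0)→(s2,_,+1)
state=s2 head=4 tape=00#_[_]___   (s2,_)→(s2,0,-1)
state=s2 head=3 tape=00#[_]0___   (s2,_)→(s2,0,-1)
state=s2 head=2 tape=00[#]00___   (s2,#)→(s1,0,-1)
state=s1 head=1 tape=0[0]000___   (s1,0)→(s0,0,+1)
state=s0 head=2 tape=00[0]00___   (s0,0)→(s2,_,+1)
state=s2 head=3 tape=00_[0]0___   (s2,0)→(s1,0,-1)
state=s1 head=2 tape=00[_]00___   (s1,_)→(s1,0,+1)
state=s1 head=3 tape=000[0]0___   (s1,0)→(s0,0,+1)
state=s0 head=4 tape=0000[0]___   (s0,0)→(s2,_,+1)
state=s2 head=5 tape=0000_[_]__   (s2,_)→(s2,0,-1)
state=s2 head=4 tape=0000[_]0__   (s2,_)→(s2,0,-1)
state=s2 head=3 tape=000[0]00__   (s2,0)→(s1,0,-1)
state=s1 head=2 tape=00[0]000__   (s1,0)→(s0,0,+1)
state=s0 head=3 tape=000[0]00__   (s0,0)→(s2,_,+1)
state=s2 head=4 tape=000_[0]0__   (s2,0)→(s1,0,-1)
state=s1 head=3 tape=000[_]00__   (s1,_)→(s1,0,+1)
state=s1 head=4 tape=0000[0]0__   (s1,0)→(s0,0,+1)
state=s0 head=5 tape=00000[0]__   (s0,0)→(s2,_,+1)
state=s2 head=6 tape=00000_[_]_   (s2,_)→(s2,0,-1)
state=s2 head=5 tape=00000[_]0_   (s2,_)→(s2,0,-1)
state=s2 head=4 tape=0000[0]00_   (s2,0)→(s1,0,-1)
state=s1 head=3 tape=000[0]000_   (s1,0)→(s0,0,+1)
state=s0 head=4 tape=0000[0]00_   (s0,0)→(s2,_,+1)
state=s2 head=5 tape=0000_[0]0_   (s2,0)→(s1,0,-1)
state=s1 head=4 tape=0000[_]00_   (s1,_)→(s1,0,+1)
state=s1 head=5 tape=00000[0]0_   (s1,0)→(s0,0,+1)
state=s0 head=6 tape=000000[0]_   (s0,0)→(s2,_,+1)
state=s2 head=7 tape=000000_[_]   (s2,_)→(s2,0,-1)
state=s2 head=6 tape=000000[_]0
After 36 steps: state s2, head at 6, tape 000000_0.

state s2, head at 6, tape 000000_0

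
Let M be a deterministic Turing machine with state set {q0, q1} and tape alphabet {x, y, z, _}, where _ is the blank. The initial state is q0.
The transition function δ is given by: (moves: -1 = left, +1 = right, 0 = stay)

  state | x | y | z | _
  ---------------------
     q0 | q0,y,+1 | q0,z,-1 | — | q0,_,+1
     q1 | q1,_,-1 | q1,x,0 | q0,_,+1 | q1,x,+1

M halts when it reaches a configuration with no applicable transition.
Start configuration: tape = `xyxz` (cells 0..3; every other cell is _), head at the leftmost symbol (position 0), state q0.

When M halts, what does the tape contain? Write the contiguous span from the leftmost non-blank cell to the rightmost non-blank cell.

zzxz

state=q0 head=0 tape=_[x]yxz   (q0,x)→(q0,y,+1)
state=q0 head=1 tape=_y[y]xz   (q0,y)→(q0,z,-1)
state=q0 head=0 tape=_[y]zxz   (q0,y)→(q0,z,-1)
state=q0 head=-1 tape=[_]zzxz   (q0,_)→(q0,_,+1)
state=q0 head=0 tape=_[z]zxz
The non-blank tape span at halt is zzxz.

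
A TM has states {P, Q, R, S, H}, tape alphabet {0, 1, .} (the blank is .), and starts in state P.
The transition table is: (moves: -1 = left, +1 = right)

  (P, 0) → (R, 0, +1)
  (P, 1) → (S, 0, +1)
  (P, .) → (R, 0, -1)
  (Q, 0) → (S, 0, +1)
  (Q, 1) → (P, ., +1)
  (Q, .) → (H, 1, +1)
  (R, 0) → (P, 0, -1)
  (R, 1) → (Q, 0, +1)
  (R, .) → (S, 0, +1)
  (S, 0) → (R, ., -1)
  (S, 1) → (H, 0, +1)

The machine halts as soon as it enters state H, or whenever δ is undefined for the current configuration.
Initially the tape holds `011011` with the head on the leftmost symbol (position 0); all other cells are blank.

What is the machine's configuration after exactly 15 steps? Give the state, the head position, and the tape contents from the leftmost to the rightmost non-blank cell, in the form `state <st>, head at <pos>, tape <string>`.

P | [0]11011.   read 0 → write 0, move +1, go to R
R | 0[1]1011.   read 1 → write 0, move +1, go to Q
Q | 00[1]011.   read 1 → write ., move +1, go to P
P | 00.[0]11.   read 0 → write 0, move +1, go to R
R | 00.0[1]1.   read 1 → write 0, move +1, go to Q
Q | 00.00[1].   read 1 → write ., move +1, go to P
P | 00.00.[.]   read . → write 0, move -1, go to R
R | 00.00[.]0   read . → write 0, move +1, go to S
S | 00.000[0]   read 0 → write ., move -1, go to R
R | 00.00[0].   read 0 → write 0, move -1, go to P
P | 00.0[0]0.   read 0 → write 0, move +1, go to R
R | 00.00[0].   read 0 → write 0, move -1, go to P
P | 00.0[0]0.   read 0 → write 0, move +1, go to R
R | 00.00[0].   read 0 → write 0, move -1, go to P
P | 00.0[0]0.   read 0 → write 0, move +1, go to R
R | 00.00[0].
After 15 steps: state R, head at 5, tape 00.000.

state R, head at 5, tape 00.000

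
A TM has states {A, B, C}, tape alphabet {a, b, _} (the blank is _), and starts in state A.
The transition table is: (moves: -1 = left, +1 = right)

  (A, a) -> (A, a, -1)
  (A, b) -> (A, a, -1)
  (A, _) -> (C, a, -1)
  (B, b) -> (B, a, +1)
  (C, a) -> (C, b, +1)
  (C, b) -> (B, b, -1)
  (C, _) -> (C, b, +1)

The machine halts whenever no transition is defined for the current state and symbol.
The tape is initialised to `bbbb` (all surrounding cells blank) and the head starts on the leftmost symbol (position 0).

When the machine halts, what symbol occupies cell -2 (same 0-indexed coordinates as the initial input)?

state=A head=0 tape=__[b]bbb_   (A,b)→(A,a,-1)
state=A head=-1 tape=_[_]abbb_   (A,_)→(C,a,-1)
state=C head=-2 tape=[_]aabbb_   (C,_)→(C,b,+1)
state=C head=-1 tape=b[a]abbb_   (C,a)→(C,b,+1)
state=C head=0 tape=bb[a]bbb_   (C,a)→(C,b,+1)
state=C head=1 tape=bbb[b]bb_   (C,b)→(B,b,-1)
state=B head=0 tape=bb[b]bbb_   (B,b)→(B,a,+1)
state=B head=1 tape=bba[b]bb_   (B,b)→(B,a,+1)
state=B head=2 tape=bbaa[b]b_   (B,b)→(B,a,+1)
state=B head=3 tape=bbaaa[b]_   (B,b)→(B,a,+1)
state=B head=4 tape=bbaaaa[_]
Cell -2 holds b when M halts.

b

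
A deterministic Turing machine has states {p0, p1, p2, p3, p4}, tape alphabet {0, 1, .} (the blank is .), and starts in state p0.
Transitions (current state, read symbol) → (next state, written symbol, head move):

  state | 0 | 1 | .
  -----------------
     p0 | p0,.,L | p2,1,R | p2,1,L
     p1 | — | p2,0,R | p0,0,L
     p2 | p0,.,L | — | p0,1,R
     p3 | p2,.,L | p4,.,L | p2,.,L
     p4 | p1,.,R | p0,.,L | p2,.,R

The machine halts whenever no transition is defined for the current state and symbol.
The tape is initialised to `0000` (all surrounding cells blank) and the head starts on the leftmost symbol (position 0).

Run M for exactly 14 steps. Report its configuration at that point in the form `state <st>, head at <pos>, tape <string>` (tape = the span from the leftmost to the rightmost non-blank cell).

p0 | ..[0]000.   read 0 → write ., move L, go to p0
p0 | .[.].000.   read . → write 1, move L, go to p2
p2 | [.]1.000.   read . → write 1, move R, go to p0
p0 | 1[1].000.   read 1 → write 1, move R, go to p2
p2 | 11[.]000.   read . → write 1, move R, go to p0
p0 | 111[0]00.   read 0 → write ., move L, go to p0
p0 | 11[1].00.   read 1 → write 1, move R, go to p2
p2 | 111[.]00.   read . → write 1, move R, go to p0
p0 | 1111[0]0.   read 0 → write ., move L, go to p0
p0 | 111[1].0.   read 1 → write 1, move R, go to p2
p2 | 1111[.]0.   read . → write 1, move R, go to p0
p0 | 11111[0].   read 0 → write ., move L, go to p0
p0 | 1111[1]..   read 1 → write 1, move R, go to p2
p2 | 11111[.].   read . → write 1, move R, go to p0
p0 | 111111[.]
After 14 steps: state p0, head at 4, tape 111111.

state p0, head at 4, tape 111111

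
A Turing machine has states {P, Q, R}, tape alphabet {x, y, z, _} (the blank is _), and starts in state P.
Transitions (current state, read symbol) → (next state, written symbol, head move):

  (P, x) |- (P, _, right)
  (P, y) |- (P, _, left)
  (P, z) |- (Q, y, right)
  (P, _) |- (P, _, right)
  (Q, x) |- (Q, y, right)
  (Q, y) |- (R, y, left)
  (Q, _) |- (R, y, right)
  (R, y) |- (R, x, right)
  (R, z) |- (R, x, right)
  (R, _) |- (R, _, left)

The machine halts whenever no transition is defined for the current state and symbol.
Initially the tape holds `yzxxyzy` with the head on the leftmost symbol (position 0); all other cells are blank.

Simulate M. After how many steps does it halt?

state=P head=0 tape=_[y]zxxyzy_   (P,y)→(P,_,left)
state=P head=-1 tape=[_]_zxxyzy_   (P,_)→(P,_,right)
state=P head=0 tape=_[_]zxxyzy_   (P,_)→(P,_,right)
state=P head=1 tape=__[z]xxyzy_   (P,z)→(Q,y,right)
state=Q head=2 tape=__y[x]xyzy_   (Q,x)→(Q,y,right)
state=Q head=3 tape=__yy[x]yzy_   (Q,x)→(Q,y,right)
state=Q head=4 tape=__yyy[y]zy_   (Q,y)→(R,y,left)
state=R head=3 tape=__yy[y]yzy_   (R,y)→(R,x,right)
state=R head=4 tape=__yyx[y]zy_   (R,y)→(R,x,right)
state=R head=5 tape=__yyxx[z]y_   (R,z)→(R,x,right)
state=R head=6 tape=__yyxxx[y]_   (R,y)→(R,x,right)
state=R head=7 tape=__yyxxxx[_]   (R,_)→(R,_,left)
state=R head=6 tape=__yyxxx[x]_
M halts after 12 transitions.

12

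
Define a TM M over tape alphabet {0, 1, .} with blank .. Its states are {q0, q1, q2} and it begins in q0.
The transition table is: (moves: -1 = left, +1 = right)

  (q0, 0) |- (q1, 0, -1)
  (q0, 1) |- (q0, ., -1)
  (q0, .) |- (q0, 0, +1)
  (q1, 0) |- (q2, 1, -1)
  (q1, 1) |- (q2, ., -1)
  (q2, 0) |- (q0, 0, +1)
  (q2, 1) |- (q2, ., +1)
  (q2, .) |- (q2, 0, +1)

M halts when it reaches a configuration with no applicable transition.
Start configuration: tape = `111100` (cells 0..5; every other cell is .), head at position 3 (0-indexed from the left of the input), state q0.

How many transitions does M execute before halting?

state=q0 head=3 tape=..111[1]00   (q0,1)→(q0,.,-1)
state=q0 head=2 tape=..11[1].00   (q0,1)→(q0,.,-1)
state=q0 head=1 tape=..1[1]..00   (q0,1)→(q0,.,-1)
state=q0 head=0 tape=..[1]...00   (q0,1)→(q0,.,-1)
state=q0 head=-1 tape=.[.]....00   (q0,.)→(q0,0,+1)
state=q0 head=0 tape=.0[.]...00   (q0,.)→(q0,0,+1)
state=q0 head=1 tape=.00[.]..00   (q0,.)→(q0,0,+1)
state=q0 head=2 tape=.000[.].00   (q0,.)→(q0,0,+1)
state=q0 head=3 tape=.0000[.]00   (q0,.)→(q0,0,+1)
state=q0 head=4 tape=.00000[0]0   (q0,0)→(q1,0,-1)
state=q1 head=3 tape=.0000[0]00   (q1,0)→(q2,1,-1)
state=q2 head=2 tape=.000[0]100   (q2,0)→(q0,0,+1)
state=q0 head=3 tape=.0000[1]00   (q0,1)→(q0,.,-1)
state=q0 head=2 tape=.000[0].00   (q0,0)→(q1,0,-1)
state=q1 head=1 tape=.00[0]0.00   (q1,0)→(q2,1,-1)
state=q2 head=0 tape=.0[0]10.00   (q2,0)→(q0,0,+1)
state=q0 head=1 tape=.00[1]0.00   (q0,1)→(q0,.,-1)
state=q0 head=0 tape=.0[0].0.00   (q0,0)→(q1,0,-1)
state=q1 head=-1 tape=.[0]0.0.00   (q1,0)→(q2,1,-1)
state=q2 head=-2 tape=[.]10.0.00   (q2,.)→(q2,0,+1)
state=q2 head=-1 tape=0[1]0.0.00   (q2,1)→(q2,.,+1)
state=q2 head=0 tape=0.[0].0.00   (q2,0)→(q0,0,+1)
state=q0 head=1 tape=0.0[.]0.00   (q0,.)→(q0,0,+1)
state=q0 head=2 tape=0.00[0].00   (q0,0)→(q1,0,-1)
state=q1 head=1 tape=0.0[0]0.00   (q1,0)→(q2,1,-1)
state=q2 head=0 tape=0.[0]10.00   (q2,0)→(q0,0,+1)
state=q0 head=1 tape=0.0[1]0.00   (q0,1)→(q0,.,-1)
state=q0 head=0 tape=0.[0].0.00   (q0,0)→(q1,0,-1)
state=q1 head=-1 tape=0[.]0.0.00
M halts after 28 transitions.

28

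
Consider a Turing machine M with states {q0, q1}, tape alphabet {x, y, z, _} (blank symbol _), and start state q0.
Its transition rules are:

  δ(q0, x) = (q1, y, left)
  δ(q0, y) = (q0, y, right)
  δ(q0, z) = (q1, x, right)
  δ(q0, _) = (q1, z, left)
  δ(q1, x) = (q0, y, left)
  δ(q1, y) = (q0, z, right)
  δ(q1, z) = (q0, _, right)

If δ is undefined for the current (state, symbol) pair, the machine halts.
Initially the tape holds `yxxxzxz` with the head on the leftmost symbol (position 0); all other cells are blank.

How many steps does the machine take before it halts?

q0 | [y]xxxzxz_   read y → write y, move right, go to q0
q0 | y[x]xxzxz_   read x → write y, move left, go to q1
q1 | [y]yxxzxz_   read y → write z, move right, go to q0
q0 | z[y]xxzxz_   read y → write y, move right, go to q0
q0 | zy[x]xzxz_   read x → write y, move left, go to q1
q1 | z[y]yxzxz_   read y → write z, move right, go to q0
q0 | zz[y]xzxz_   read y → write y, move right, go to q0
q0 | zzy[x]zxz_   read x → write y, move left, go to q1
q1 | zz[y]yzxz_   read y → write z, move right, go to q0
q0 | zzz[y]zxz_   read y → write y, move right, go to q0
q0 | zzzy[z]xz_   read z → write x, move right, go to q1
q1 | zzzyx[x]z_   read x → write y, move left, go to q0
q0 | zzzy[x]yz_   read x → write y, move left, go to q1
q1 | zzz[y]yyz_   read y → write z, move right, go to q0
q0 | zzzz[y]yz_   read y → write y, move right, go to q0
q0 | zzzzy[y]z_   read y → write y, move right, go to q0
q0 | zzzzyy[z]_   read z → write x, move right, go to q1
q1 | zzzzyyx[_]
M halts after 17 transitions.

17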